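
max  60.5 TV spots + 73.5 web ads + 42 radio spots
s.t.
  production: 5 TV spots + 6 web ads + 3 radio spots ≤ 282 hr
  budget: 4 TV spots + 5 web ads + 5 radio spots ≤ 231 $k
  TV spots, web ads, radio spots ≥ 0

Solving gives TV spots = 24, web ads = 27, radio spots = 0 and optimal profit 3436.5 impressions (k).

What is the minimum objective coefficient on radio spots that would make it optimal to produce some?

48

Check each constraint at x*: production 282/282 (tight); budget 231/231 (tight).
Dual feasibility on the basic columns requires 5·y_production + 4·y_budget = 60.5, 6·y_production + 5·y_budget = 73.5.
→ y_production = 8.5 and y_budget = 4.5.
radio spots enters the basis when its profit ≥ yᵀa₃ = 8.5·3 + 4.5·5 = 48.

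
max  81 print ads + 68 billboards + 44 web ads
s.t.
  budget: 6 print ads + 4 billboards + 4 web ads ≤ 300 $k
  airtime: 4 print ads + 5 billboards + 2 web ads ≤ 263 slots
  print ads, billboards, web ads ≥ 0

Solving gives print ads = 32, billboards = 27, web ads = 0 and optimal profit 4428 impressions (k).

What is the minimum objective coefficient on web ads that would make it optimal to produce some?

Check each constraint at x*: budget 300/300 (tight); airtime 263/263 (tight).
Dual feasibility on the basic columns requires 6·y_budget + 4·y_airtime = 81, 4·y_budget + 5·y_airtime = 68.
This yields shadow prices y_budget = 9.5, y_airtime = 6.
web ads enters the basis when its profit ≥ yᵀa₃ = 9.5·4 + 6·2 = 50.

50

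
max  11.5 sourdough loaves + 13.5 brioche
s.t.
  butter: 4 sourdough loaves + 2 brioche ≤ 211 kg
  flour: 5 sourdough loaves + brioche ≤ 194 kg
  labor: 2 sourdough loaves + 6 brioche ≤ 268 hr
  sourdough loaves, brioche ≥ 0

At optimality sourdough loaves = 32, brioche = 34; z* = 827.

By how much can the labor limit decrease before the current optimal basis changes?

190.4

Binding constraints: flour, labor. The basis is B = [[5,1],[2,6]] with det 28.
Per unit decrease in labor, x* moves by d = (0.0357, -0.1786).
The basis stays optimal until brioche reaches 0; allowable decrease = 190.4 hr.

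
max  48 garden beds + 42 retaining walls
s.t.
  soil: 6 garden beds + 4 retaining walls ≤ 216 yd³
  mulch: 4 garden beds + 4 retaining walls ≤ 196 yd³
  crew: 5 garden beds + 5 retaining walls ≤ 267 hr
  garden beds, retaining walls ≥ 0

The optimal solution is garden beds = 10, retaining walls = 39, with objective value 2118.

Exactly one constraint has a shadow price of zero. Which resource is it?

crew

soil: 216/216 (binding)
mulch: 196/196 (binding)
crew: 245/267 (slack 22)
By complementary slackness, a constraint with positive slack has shadow price 0 → crew.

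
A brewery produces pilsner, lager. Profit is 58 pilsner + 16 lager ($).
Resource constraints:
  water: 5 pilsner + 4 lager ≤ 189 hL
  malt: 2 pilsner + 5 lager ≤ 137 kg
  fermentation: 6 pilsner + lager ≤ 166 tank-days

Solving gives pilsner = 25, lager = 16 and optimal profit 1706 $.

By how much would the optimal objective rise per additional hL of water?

2

At the optimum: water uses 189 of 189 (binding); malt uses 130 of 137 (slack = 7); fermentation uses 166 of 166 (binding).
Slack constraints have shadow price 0 (complementary slackness).
Dual feasibility on the basic columns requires 5·y_water + 6·y_fermentation = 58, 4·y_water + 1·y_fermentation = 16.
Solving: y_water = 2, y_fermentation = 8.
Shadow price of water = 2.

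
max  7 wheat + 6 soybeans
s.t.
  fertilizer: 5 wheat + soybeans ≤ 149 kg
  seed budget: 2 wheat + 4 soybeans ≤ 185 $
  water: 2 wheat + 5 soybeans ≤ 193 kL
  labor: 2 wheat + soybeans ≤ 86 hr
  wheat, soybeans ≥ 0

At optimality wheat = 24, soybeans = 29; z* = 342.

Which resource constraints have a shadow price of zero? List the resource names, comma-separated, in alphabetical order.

labor, seed budget

fertilizer: 149/149 (binding)
seed budget: 164/185 (slack 21)
water: 193/193 (binding)
labor: 77/86 (slack 9)
By complementary slackness, a constraint with positive slack has shadow price 0 → labor, seed budget.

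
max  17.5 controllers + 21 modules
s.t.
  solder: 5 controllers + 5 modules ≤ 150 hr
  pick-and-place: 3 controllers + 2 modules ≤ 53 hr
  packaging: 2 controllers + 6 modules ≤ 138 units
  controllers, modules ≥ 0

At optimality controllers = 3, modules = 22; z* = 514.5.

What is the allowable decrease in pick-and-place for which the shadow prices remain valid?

Binding constraints: pick-and-place, packaging. The basis is B = [[3,2],[2,6]] with det 14.
Per unit decrease in pick-and-place, x* moves by d = (-0.4286, 0.1429).
The basis stays optimal until controllers reaches 0; allowable decrease = 7 hr.

7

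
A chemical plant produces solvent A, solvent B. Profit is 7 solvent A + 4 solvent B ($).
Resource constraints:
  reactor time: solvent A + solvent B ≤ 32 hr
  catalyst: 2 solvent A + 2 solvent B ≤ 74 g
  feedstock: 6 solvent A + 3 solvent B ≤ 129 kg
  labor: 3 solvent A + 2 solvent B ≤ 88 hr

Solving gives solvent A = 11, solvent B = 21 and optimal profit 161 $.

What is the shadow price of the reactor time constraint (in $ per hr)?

1

At the optimum: reactor time uses 32 of 32 (binding); catalyst uses 64 of 74 (slack = 10); feedstock uses 129 of 129 (binding); labor uses 75 of 88 (slack = 13).
By complementary slackness, y = 0 for the non-binding constraints.
The binding rows give the dual system: 1·y_reactor time + 6·y_feedstock = 7 and 1·y_reactor time + 3·y_feedstock = 4.
This yields shadow prices y_reactor time = 1, y_feedstock = 1.
Shadow price of reactor time = 1.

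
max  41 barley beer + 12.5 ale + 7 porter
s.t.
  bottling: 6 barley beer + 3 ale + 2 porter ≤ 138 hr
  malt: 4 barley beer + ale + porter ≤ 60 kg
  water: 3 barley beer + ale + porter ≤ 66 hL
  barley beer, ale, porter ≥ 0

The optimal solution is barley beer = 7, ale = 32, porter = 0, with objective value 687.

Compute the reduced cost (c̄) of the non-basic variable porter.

Check each constraint at x*: bottling 138/138 (tight); malt 60/60 (tight); water 53/66 (slack 13).
By complementary slackness, y = 0 for the non-binding constraint.
From A_Bᵀ y = c: 6·y_bottling + 4·y_malt = 41; 3·y_bottling + 1·y_malt = 12.5.
This yields shadow prices y_bottling = 1.5, y_malt = 8.
Reduced cost of porter: c₃ − yᵀa₃ = 7 − (1.5·2 + 8·1) = 7 − 11 = -4.

-4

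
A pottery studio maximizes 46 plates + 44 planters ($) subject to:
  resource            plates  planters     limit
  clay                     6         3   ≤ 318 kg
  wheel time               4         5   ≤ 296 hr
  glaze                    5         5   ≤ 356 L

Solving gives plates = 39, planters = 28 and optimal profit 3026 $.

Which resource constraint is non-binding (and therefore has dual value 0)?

clay: 318/318 (binding)
wheel time: 296/296 (binding)
glaze: 335/356 (slack 21)
By complementary slackness, a constraint with positive slack has shadow price 0 → glaze.

glaze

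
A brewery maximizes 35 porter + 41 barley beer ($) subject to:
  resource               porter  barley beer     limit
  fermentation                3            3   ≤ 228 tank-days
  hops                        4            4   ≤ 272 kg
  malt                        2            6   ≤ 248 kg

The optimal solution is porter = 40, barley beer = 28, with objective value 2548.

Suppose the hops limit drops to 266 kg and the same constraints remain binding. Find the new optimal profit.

At the optimum: fermentation uses 204 of 228 (slack = 24); hops uses 272 of 272 (binding); malt uses 248 of 248 (binding).
By complementary slackness, y = 0 for the non-binding constraint.
The binding rows give the dual system: 4·y_hops + 2·y_malt = 35 and 4·y_hops + 6·y_malt = 41.
This yields shadow prices y_hops = 8, y_malt = 1.5.
Δz = y_hops·Δb = 8 × (-6) = -48, so new z* = 2548 − 48 = 2500.

2500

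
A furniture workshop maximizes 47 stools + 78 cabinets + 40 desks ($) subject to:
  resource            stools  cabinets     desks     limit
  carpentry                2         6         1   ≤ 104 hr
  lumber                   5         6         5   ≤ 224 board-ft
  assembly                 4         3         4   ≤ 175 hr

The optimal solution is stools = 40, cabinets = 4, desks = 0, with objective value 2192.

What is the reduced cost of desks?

-1

Binding: carpentry and lumber. Non-binding: assembly (3 unused).
Slack constraints have shadow price 0 (complementary slackness).
From A_Bᵀ y = c: 2·y_carpentry + 5·y_lumber = 47; 6·y_carpentry + 6·y_lumber = 78.
This yields shadow prices y_carpentry = 6, y_lumber = 7.
Reduced cost of desks: c₃ − yᵀa₃ = 40 − (6·1 + 7·5) = 40 − 41 = -1.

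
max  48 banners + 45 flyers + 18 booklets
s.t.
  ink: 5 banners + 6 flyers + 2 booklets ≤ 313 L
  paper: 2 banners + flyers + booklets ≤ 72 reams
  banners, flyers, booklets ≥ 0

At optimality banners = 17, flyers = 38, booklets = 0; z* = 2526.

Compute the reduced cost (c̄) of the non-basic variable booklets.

-3

Both ink and paper are binding at x*.
Dual feasibility on the basic columns requires 5·y_ink + 2·y_paper = 48, 6·y_ink + 1·y_paper = 45.
This yields shadow prices y_ink = 6, y_paper = 9.
Reduced cost of booklets: c₃ − yᵀa₃ = 18 − (6·2 + 9·1) = 18 − 21 = -3.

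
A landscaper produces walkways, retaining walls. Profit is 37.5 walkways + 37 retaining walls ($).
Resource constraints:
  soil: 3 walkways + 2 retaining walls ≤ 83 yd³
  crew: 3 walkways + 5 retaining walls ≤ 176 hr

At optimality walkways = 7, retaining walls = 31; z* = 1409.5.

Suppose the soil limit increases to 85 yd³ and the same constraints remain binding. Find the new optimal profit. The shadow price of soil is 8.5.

Δb = 2, so new z* = 1409.5 + (8.5)·(2) = 1409.5 + 17 = 1426.5.

1426.5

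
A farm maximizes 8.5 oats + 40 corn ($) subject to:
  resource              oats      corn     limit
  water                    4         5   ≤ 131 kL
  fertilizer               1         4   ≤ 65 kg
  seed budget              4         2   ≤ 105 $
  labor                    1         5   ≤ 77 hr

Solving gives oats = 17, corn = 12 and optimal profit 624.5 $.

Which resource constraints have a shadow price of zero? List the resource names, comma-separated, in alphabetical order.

water: 128/131 (slack 3)
fertilizer: 65/65 (binding)
seed budget: 92/105 (slack 13)
labor: 77/77 (binding)
By complementary slackness, a constraint with positive slack has shadow price 0 → seed budget, water.

seed budget, water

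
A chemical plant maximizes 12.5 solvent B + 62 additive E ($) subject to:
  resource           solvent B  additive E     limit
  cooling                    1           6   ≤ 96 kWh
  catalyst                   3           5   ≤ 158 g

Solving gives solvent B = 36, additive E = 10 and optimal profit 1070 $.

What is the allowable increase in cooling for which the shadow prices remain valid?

93.6

Binding constraints: cooling, catalyst. The basis is B = [[1,6],[3,5]] with det -13.
Per unit increase in cooling, x* moves by d = (-0.3846, 0.2308).
The basis stays optimal until solvent B reaches 0; allowable increase = 93.6 kWh.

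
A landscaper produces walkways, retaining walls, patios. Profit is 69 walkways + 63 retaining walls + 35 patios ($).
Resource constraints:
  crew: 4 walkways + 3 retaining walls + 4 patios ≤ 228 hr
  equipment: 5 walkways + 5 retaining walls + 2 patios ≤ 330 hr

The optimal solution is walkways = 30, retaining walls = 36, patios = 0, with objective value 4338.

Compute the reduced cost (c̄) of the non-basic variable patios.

At the optimum: crew uses 228 of 228 (binding); equipment uses 330 of 330 (binding).
The binding rows give the dual system: 4·y_crew + 5·y_equipment = 69 and 3·y_crew + 5·y_equipment = 63.
→ y_crew = 6 and y_equipment = 9.
Reduced cost of patios: c₃ − yᵀa₃ = 35 − (6·4 + 9·2) = 35 − 42 = -7.

-7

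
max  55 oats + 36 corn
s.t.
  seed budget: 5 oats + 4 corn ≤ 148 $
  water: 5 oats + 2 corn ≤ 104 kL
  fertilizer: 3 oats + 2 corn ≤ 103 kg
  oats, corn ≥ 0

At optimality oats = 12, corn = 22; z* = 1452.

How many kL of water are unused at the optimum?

0

water used = 5·12 + 2·22 = 104; slack = 104 − 104 = 0.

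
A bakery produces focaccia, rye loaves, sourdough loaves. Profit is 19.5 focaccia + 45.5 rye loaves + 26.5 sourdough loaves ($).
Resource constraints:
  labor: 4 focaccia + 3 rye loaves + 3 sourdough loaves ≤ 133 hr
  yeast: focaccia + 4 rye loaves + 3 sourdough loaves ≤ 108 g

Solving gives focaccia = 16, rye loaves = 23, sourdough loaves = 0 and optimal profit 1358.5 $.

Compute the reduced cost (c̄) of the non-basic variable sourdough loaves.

-9.5

At the optimum: labor uses 133 of 133 (binding); yeast uses 108 of 108 (binding).
From A_Bᵀ y = c: 4·y_labor + 1·y_yeast = 19.5; 3·y_labor + 4·y_yeast = 45.5.
This yields shadow prices y_labor = 2.5, y_yeast = 9.5.
Reduced cost of sourdough loaves: c₃ − yᵀa₃ = 26.5 − (2.5·3 + 9.5·3) = 26.5 − 36 = -9.5.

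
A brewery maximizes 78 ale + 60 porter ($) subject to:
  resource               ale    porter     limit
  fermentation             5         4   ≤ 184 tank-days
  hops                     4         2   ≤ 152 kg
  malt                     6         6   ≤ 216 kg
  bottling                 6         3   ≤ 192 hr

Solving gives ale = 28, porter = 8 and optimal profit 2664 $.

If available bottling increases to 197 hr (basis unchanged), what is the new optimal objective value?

2694

Binding: malt and bottling. Non-binding: fermentation (12 unused), hops (24 unused).
By complementary slackness, y = 0 for the non-binding constraints.
From A_Bᵀ y = c: 6·y_malt + 6·y_bottling = 78; 6·y_malt + 3·y_bottling = 60.
Solving: y_malt = 7, y_bottling = 6.
Δz = y_bottling·Δb = 6 × (5) = 30, so new z* = 2664 + 30 = 2694.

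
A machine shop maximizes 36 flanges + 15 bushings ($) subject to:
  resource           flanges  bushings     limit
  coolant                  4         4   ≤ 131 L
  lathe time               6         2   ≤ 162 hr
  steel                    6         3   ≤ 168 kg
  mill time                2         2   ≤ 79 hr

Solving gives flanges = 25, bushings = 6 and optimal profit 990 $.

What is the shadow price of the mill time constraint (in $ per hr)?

0

Binding: lathe time and steel. Non-binding: coolant (7 unused), mill time (17 unused).
Since coolant, mill time are not tight, their duals are 0.
From A_Bᵀ y = c: 6·y_lathe time + 6·y_steel = 36; 2·y_lathe time + 3·y_steel = 15.
Solving: y_lathe time = 3, y_steel = 3.
Shadow price of mill time = 0.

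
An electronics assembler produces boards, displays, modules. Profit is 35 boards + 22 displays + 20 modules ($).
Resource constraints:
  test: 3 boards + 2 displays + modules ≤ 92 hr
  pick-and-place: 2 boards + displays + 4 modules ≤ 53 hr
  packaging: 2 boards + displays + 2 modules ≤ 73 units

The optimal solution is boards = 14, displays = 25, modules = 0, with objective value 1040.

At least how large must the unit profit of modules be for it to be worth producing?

25

At the optimum: test uses 92 of 92 (binding); pick-and-place uses 53 of 53 (binding); packaging uses 53 of 73 (slack = 20).
By complementary slackness, y = 0 for the non-binding constraint.
From A_Bᵀ y = c: 3·y_test + 2·y_pick-and-place = 35; 2·y_test + 1·y_pick-and-place = 22.
This yields shadow prices y_test = 9, y_pick-and-place = 4.
modules enters the basis when its profit ≥ yᵀa₃ = 9·1 + 4·4 = 25.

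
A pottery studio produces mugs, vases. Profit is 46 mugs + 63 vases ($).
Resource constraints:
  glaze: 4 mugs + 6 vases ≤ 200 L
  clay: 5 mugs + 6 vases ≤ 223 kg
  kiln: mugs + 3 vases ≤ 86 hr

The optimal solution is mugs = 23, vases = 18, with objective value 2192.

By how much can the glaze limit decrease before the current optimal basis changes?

21.6

Binding constraints: glaze, clay. The basis is B = [[4,6],[5,6]] with det -6.
Per unit decrease in glaze, x* moves by d = (1, -0.8333).
The basis stays optimal until vases reaches 0; allowable decrease = 21.6 L.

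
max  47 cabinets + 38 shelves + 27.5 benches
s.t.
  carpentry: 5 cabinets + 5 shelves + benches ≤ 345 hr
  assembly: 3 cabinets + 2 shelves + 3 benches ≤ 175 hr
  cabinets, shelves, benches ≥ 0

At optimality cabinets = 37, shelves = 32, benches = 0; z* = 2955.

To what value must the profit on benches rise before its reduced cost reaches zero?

Check each constraint at x*: carpentry 345/345 (tight); assembly 175/175 (tight).
From A_Bᵀ y = c: 5·y_carpentry + 3·y_assembly = 47; 5·y_carpentry + 2·y_assembly = 38.
→ y_carpentry = 4 and y_assembly = 9.
benches enters the basis when its profit ≥ yᵀa₃ = 4·1 + 9·3 = 31.

31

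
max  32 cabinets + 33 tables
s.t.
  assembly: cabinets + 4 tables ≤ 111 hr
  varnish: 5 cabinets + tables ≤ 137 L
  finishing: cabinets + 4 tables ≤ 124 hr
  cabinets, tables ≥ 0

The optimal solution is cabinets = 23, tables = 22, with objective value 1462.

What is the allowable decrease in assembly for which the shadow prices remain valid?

Binding constraints: assembly, varnish. The basis is B = [[1,4],[5,1]] with det -19.
Per unit decrease in assembly, x* moves by d = (0.0526, -0.2632).
The basis stays optimal until tables reaches 0; allowable decrease = 83.6 hr.

83.6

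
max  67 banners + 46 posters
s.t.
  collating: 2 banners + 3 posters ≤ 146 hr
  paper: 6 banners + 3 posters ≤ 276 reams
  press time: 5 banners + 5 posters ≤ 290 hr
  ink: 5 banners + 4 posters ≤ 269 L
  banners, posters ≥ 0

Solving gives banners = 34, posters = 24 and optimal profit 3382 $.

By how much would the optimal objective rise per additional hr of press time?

Check each constraint at x*: collating 140/146 (slack 6); paper 276/276 (tight); press time 290/290 (tight); ink 266/269 (slack 3).
Slack constraints have shadow price 0 (complementary slackness).
From A_Bᵀ y = c: 6·y_paper + 5·y_press time = 67; 3·y_paper + 5·y_press time = 46.
Solving: y_paper = 7, y_press time = 5.
Shadow price of press time = 5.

5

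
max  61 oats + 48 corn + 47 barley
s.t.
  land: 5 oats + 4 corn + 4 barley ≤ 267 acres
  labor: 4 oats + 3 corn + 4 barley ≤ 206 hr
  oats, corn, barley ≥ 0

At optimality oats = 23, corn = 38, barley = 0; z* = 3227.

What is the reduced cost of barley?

-5

At the optimum: land uses 267 of 267 (binding); labor uses 206 of 206 (binding).
From A_Bᵀ y = c: 5·y_land + 4·y_labor = 61; 4·y_land + 3·y_labor = 48.
→ y_land = 9 and y_labor = 4.
Reduced cost of barley: c₃ − yᵀa₃ = 47 − (9·4 + 4·4) = 47 − 52 = -5.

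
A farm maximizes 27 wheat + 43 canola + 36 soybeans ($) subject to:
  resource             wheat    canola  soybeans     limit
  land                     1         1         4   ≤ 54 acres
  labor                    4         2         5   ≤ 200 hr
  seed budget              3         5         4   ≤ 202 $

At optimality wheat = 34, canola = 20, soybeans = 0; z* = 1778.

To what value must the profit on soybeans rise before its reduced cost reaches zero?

44

Binding: land and seed budget. Non-binding: labor (24 unused).
Since labor is not tight, its dual is 0.
Dual feasibility on the basic columns requires 1·y_land + 3·y_seed budget = 27, 1·y_land + 5·y_seed budget = 43.
→ y_land = 3 and y_seed budget = 8.
soybeans enters the basis when its profit ≥ yᵀa₃ = 3·4 + 8·4 = 44.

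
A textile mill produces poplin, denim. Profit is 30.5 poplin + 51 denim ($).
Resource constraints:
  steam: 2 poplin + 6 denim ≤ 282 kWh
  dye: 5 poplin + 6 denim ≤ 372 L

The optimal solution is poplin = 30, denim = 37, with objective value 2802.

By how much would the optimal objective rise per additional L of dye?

4.5

Both steam and dye are binding at x*.
The binding rows give the dual system: 2·y_steam + 5·y_dye = 30.5 and 6·y_steam + 6·y_dye = 51.
This yields shadow prices y_steam = 4, y_dye = 4.5.
Shadow price of dye = 4.5.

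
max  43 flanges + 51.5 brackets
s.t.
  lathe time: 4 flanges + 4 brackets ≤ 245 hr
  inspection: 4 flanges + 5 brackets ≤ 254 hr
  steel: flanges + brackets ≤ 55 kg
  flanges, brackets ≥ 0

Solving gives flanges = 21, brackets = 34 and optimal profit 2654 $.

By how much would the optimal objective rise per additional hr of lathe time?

Binding: inspection and steel. Non-binding: lathe time (25 unused).
Since lathe time is not tight, its dual is 0.
The binding rows give the dual system: 4·y_inspection + 1·y_steel = 43 and 5·y_inspection + 1·y_steel = 51.5.
This yields shadow prices y_inspection = 8.5, y_steel = 9.
Shadow price of lathe time = 0.

0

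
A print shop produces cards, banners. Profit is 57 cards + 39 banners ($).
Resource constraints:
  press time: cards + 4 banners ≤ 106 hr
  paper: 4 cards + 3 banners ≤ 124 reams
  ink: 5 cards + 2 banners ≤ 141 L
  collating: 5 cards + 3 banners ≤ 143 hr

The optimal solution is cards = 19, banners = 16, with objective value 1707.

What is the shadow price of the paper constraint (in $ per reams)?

8

At the optimum: press time uses 83 of 106 (slack = 23); paper uses 124 of 124 (binding); ink uses 127 of 141 (slack = 14); collating uses 143 of 143 (binding).
Slack constraints have shadow price 0 (complementary slackness).
The binding rows give the dual system: 4·y_paper + 5·y_collating = 57 and 3·y_paper + 3·y_collating = 39.
→ y_paper = 8 and y_collating = 5.
Shadow price of paper = 8.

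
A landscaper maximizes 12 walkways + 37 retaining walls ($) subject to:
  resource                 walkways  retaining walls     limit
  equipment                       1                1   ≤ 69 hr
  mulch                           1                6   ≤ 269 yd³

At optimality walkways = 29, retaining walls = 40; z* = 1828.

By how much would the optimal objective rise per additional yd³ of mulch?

5

Both equipment and mulch are binding at x*.
The binding rows give the dual system: 1·y_equipment + 1·y_mulch = 12 and 1·y_equipment + 6·y_mulch = 37.
→ y_equipment = 7 and y_mulch = 5.
Shadow price of mulch = 5.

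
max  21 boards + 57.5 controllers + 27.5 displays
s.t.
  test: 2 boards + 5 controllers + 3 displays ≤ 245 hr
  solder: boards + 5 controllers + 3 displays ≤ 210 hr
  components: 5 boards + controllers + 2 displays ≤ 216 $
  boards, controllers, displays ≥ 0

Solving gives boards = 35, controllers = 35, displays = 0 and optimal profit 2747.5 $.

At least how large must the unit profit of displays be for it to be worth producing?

34.5

Binding: test and solder. Non-binding: components (6 unused).
Since components is not tight, its dual is 0.
From A_Bᵀ y = c: 2·y_test + 1·y_solder = 21; 5·y_test + 5·y_solder = 57.5.
Solving: y_test = 9.5, y_solder = 2.
displays enters the basis when its profit ≥ yᵀa₃ = 9.5·3 + 2·3 = 34.5.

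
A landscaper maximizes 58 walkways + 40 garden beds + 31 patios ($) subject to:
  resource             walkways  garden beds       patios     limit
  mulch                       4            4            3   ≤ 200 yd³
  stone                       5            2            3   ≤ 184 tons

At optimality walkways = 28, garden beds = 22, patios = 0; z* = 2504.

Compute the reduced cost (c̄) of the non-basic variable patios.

-8

Both mulch and stone are binding at x*.
Dual feasibility on the basic columns requires 4·y_mulch + 5·y_stone = 58, 4·y_mulch + 2·y_stone = 40.
→ y_mulch = 7 and y_stone = 6.
Reduced cost of patios: c₃ − yᵀa₃ = 31 − (7·3 + 6·3) = 31 − 39 = -8.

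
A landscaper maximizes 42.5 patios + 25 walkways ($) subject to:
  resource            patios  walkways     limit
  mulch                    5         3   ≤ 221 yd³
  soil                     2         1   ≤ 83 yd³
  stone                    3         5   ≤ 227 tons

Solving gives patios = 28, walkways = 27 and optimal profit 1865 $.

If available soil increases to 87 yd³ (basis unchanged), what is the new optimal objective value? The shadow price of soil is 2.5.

1875

Δb = 4, so new z* = 1865 + (2.5)·(4) = 1865 + 10 = 1875.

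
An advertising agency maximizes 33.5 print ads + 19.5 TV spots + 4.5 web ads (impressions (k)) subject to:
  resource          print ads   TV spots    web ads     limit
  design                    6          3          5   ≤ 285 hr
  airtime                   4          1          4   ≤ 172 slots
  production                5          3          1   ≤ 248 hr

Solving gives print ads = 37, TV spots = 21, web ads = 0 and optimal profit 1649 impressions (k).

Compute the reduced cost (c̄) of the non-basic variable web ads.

-6

At the optimum: design uses 285 of 285 (binding); airtime uses 169 of 172 (slack = 3); production uses 248 of 248 (binding).
Since airtime is not tight, its dual is 0.
From A_Bᵀ y = c: 6·y_design + 5·y_production = 33.5; 3·y_design + 3·y_production = 19.5.
Solving: y_design = 1, y_production = 5.5.
Reduced cost of web ads: c₃ − yᵀa₃ = 4.5 − (1·5 + 5.5·1) = 4.5 − 10.5 = -6.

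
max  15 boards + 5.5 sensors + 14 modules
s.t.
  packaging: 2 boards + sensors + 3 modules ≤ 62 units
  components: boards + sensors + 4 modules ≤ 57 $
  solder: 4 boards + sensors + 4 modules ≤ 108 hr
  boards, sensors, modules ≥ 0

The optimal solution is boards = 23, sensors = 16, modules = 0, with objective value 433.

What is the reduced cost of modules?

-4.5

At the optimum: packaging uses 62 of 62 (binding); components uses 39 of 57 (slack = 18); solder uses 108 of 108 (binding).
Slack constraints have shadow price 0 (complementary slackness).
From A_Bᵀ y = c: 2·y_packaging + 4·y_solder = 15; 1·y_packaging + 1·y_solder = 5.5.
Solving: y_packaging = 3.5, y_solder = 2.
Reduced cost of modules: c₃ − yᵀa₃ = 14 − (3.5·3 + 2·4) = 14 − 18.5 = -4.5.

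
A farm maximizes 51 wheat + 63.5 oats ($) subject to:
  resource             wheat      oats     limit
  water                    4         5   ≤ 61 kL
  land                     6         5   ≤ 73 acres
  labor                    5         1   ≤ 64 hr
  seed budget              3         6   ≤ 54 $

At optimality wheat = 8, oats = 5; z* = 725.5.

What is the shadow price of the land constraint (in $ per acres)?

Check each constraint at x*: water 57/61 (slack 4); land 73/73 (tight); labor 45/64 (slack 19); seed budget 54/54 (tight).
Since water, labor are not tight, their duals are 0.
From A_Bᵀ y = c: 6·y_land + 3·y_seed budget = 51; 5·y_land + 6·y_seed budget = 63.5.
Solving: y_land = 5.5, y_seed budget = 6.
Shadow price of land = 5.5.

5.5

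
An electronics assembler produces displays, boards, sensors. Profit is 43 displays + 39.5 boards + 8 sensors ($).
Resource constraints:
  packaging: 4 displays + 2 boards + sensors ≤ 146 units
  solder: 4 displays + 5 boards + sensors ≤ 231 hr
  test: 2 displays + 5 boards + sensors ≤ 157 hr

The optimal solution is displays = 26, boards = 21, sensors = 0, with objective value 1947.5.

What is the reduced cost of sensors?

Check each constraint at x*: packaging 146/146 (tight); solder 209/231 (slack 22); test 157/157 (tight).
Since solder is not tight, its dual is 0.
The binding rows give the dual system: 4·y_packaging + 2·y_test = 43 and 2·y_packaging + 5·y_test = 39.5.
Solving: y_packaging = 8.5, y_test = 4.5.
Reduced cost of sensors: c₃ − yᵀa₃ = 8 − (8.5·1 + 4.5·1) = 8 − 13 = -5.

-5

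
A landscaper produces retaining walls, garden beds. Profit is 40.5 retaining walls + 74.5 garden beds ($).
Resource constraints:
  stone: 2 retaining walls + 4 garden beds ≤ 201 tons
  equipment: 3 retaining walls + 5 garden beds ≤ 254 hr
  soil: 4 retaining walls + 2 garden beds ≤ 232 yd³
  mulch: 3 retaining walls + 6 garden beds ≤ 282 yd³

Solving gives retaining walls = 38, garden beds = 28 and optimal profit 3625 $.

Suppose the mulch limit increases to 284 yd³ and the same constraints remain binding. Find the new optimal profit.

3639

At the optimum: stone uses 188 of 201 (slack = 13); equipment uses 254 of 254 (binding); soil uses 208 of 232 (slack = 24); mulch uses 282 of 282 (binding).
Since stone, soil are not tight, their duals are 0.
From A_Bᵀ y = c: 3·y_equipment + 3·y_mulch = 40.5; 5·y_equipment + 6·y_mulch = 74.5.
Solving: y_equipment = 6.5, y_mulch = 7.
Δz = y_mulch·Δb = 7 × (2) = 14, so new z* = 3625 + 14 = 3639.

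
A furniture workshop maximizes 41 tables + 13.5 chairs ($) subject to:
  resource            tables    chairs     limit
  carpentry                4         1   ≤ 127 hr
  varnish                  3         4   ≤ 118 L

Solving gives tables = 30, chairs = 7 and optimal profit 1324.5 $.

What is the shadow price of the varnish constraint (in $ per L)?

1

Check each constraint at x*: carpentry 127/127 (tight); varnish 118/118 (tight).
Dual feasibility on the basic columns requires 4·y_carpentry + 3·y_varnish = 41, 1·y_carpentry + 4·y_varnish = 13.5.
→ y_carpentry = 9.5 and y_varnish = 1.
Shadow price of varnish = 1.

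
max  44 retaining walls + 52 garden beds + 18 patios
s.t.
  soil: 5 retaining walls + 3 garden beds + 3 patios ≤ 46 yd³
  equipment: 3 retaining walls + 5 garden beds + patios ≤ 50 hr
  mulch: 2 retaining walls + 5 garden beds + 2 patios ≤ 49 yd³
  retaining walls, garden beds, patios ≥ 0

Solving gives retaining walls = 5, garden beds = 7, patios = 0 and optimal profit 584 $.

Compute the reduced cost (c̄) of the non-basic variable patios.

-2

Check each constraint at x*: soil 46/46 (tight); equipment 50/50 (tight); mulch 45/49 (slack 4).
By complementary slackness, y = 0 for the non-binding constraint.
The binding rows give the dual system: 5·y_soil + 3·y_equipment = 44 and 3·y_soil + 5·y_equipment = 52.
This yields shadow prices y_soil = 4, y_equipment = 8.
Reduced cost of patios: c₃ − yᵀa₃ = 18 − (4·3 + 8·1) = 18 − 20 = -2.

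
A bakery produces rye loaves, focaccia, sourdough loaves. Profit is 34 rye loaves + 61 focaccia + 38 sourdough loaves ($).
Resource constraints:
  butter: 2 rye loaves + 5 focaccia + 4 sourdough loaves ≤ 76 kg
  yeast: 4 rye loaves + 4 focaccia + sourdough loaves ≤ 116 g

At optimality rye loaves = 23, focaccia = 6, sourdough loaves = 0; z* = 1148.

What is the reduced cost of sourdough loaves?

-2

Both butter and yeast are binding at x*.
The binding rows give the dual system: 2·y_butter + 4·y_yeast = 34 and 5·y_butter + 4·y_yeast = 61.
This yields shadow prices y_butter = 9, y_yeast = 4.
Reduced cost of sourdough loaves: c₃ − yᵀa₃ = 38 − (9·4 + 4·1) = 38 − 40 = -2.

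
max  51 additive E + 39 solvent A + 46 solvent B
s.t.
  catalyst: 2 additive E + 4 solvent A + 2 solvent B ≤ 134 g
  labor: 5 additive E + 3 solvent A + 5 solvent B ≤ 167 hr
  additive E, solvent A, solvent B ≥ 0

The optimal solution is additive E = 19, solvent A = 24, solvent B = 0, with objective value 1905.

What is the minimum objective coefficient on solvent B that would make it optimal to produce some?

At the optimum: catalyst uses 134 of 134 (binding); labor uses 167 of 167 (binding).
From A_Bᵀ y = c: 2·y_catalyst + 5·y_labor = 51; 4·y_catalyst + 3·y_labor = 39.
This yields shadow prices y_catalyst = 3, y_labor = 9.
solvent B enters the basis when its profit ≥ yᵀa₃ = 3·2 + 9·5 = 51.

51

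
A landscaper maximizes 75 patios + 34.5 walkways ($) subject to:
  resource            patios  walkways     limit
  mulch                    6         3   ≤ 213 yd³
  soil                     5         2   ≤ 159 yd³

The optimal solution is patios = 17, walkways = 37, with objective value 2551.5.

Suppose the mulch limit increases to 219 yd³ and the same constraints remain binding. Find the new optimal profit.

2596.5

Both mulch and soil are binding at x*.
The binding rows give the dual system: 6·y_mulch + 5·y_soil = 75 and 3·y_mulch + 2·y_soil = 34.5.
Solving: y_mulch = 7.5, y_soil = 6.
Δz = y_mulch·Δb = 7.5 × (6) = 45, so new z* = 2551.5 + 45 = 2596.5.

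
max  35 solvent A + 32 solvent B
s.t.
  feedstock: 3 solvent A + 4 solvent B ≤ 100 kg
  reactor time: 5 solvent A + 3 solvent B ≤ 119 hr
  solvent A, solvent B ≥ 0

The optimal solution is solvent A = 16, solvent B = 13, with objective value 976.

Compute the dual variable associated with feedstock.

Both feedstock and reactor time are binding at x*.
Dual feasibility on the basic columns requires 3·y_feedstock + 5·y_reactor time = 35, 4·y_feedstock + 3·y_reactor time = 32.
This yields shadow prices y_feedstock = 5, y_reactor time = 4.
Shadow price of feedstock = 5.

5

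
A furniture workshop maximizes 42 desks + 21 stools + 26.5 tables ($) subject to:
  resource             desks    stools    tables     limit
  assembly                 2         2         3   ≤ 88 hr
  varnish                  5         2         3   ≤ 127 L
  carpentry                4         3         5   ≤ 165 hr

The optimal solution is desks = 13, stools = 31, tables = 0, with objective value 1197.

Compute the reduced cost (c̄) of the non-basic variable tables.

At the optimum: assembly uses 88 of 88 (binding); varnish uses 127 of 127 (binding); carpentry uses 145 of 165 (slack = 20).
By complementary slackness, y = 0 for the non-binding constraint.
The binding rows give the dual system: 2·y_assembly + 5·y_varnish = 42 and 2·y_assembly + 2·y_varnish = 21.
Solving: y_assembly = 3.5, y_varnish = 7.
Reduced cost of tables: c₃ − yᵀa₃ = 26.5 − (3.5·3 + 7·3) = 26.5 − 31.5 = -5.

-5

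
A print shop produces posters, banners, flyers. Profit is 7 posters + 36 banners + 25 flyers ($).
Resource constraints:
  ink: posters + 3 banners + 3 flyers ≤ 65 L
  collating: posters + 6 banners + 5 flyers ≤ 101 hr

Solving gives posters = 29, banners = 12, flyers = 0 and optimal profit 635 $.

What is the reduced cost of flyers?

-6

Both ink and collating are binding at x*.
The binding rows give the dual system: 1·y_ink + 1·y_collating = 7 and 3·y_ink + 6·y_collating = 36.
Solving: y_ink = 2, y_collating = 5.
Reduced cost of flyers: c₃ − yᵀa₃ = 25 − (2·3 + 5·5) = 25 − 31 = -6.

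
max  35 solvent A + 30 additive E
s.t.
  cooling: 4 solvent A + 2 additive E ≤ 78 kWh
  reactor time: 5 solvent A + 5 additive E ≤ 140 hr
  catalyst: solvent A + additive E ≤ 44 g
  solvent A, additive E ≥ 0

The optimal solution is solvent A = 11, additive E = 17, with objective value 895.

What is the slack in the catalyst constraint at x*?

catalyst used = 1·11 + 1·17 = 28; slack = 44 − 28 = 16.

16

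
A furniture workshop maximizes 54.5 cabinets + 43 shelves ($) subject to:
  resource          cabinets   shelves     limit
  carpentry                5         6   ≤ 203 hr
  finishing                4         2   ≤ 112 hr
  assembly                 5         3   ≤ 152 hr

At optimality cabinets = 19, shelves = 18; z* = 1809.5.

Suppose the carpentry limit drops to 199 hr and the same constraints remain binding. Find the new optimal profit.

Check each constraint at x*: carpentry 203/203 (tight); finishing 112/112 (tight); assembly 149/152 (slack 3).
Since assembly is not tight, its dual is 0.
From A_Bᵀ y = c: 5·y_carpentry + 4·y_finishing = 54.5; 6·y_carpentry + 2·y_finishing = 43.
→ y_carpentry = 4.5 and y_finishing = 8.
Δz = y_carpentry·Δb = 4.5 × (-4) = -18, so new z* = 1809.5 − 18 = 1791.5.

1791.5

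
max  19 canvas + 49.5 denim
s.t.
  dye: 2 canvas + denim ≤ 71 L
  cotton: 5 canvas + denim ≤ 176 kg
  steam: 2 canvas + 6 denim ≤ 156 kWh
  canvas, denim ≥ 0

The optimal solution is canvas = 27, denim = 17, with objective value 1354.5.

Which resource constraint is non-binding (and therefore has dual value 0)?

dye: 71/71 (binding)
cotton: 152/176 (slack 24)
steam: 156/156 (binding)
By complementary slackness, a constraint with positive slack has shadow price 0 → cotton.

cotton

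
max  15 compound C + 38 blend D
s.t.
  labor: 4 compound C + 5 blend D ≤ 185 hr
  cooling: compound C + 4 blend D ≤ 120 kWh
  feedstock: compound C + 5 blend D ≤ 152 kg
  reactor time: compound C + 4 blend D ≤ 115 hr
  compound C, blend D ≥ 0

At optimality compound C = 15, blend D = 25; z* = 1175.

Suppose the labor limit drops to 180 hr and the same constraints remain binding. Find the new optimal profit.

At the optimum: labor uses 185 of 185 (binding); cooling uses 115 of 120 (slack = 5); feedstock uses 140 of 152 (slack = 12); reactor time uses 115 of 115 (binding).
Since cooling, feedstock are not tight, their duals are 0.
Dual feasibility on the basic columns requires 4·y_labor + 1·y_reactor time = 15, 5·y_labor + 4·y_reactor time = 38.
This yields shadow prices y_labor = 2, y_reactor time = 7.
Δz = y_labor·Δb = 2 × (-5) = -10, so new z* = 1175 − 10 = 1165.

1165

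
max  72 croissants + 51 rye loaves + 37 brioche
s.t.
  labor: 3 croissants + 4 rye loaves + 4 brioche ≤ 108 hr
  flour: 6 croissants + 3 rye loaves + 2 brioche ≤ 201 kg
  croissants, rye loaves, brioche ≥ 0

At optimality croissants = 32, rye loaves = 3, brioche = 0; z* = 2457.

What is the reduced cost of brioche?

At the optimum: labor uses 108 of 108 (binding); flour uses 201 of 201 (binding).
Dual feasibility on the basic columns requires 3·y_labor + 6·y_flour = 72, 4·y_labor + 3·y_flour = 51.
→ y_labor = 6 and y_flour = 9.
Reduced cost of brioche: c₃ − yᵀa₃ = 37 − (6·4 + 9·2) = 37 − 42 = -5.

-5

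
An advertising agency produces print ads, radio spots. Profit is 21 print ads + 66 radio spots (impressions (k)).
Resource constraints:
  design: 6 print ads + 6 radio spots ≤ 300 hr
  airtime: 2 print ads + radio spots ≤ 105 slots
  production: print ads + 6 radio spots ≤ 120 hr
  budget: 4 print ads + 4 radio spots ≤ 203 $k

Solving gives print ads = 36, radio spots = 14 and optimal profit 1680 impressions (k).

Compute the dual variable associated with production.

Check each constraint at x*: design 300/300 (tight); airtime 86/105 (slack 19); production 120/120 (tight); budget 200/203 (slack 3).
Slack constraints have shadow price 0 (complementary slackness).
The binding rows give the dual system: 6·y_design + 1·y_production = 21 and 6·y_design + 6·y_production = 66.
Solving: y_design = 2, y_production = 9.
Shadow price of production = 9.

9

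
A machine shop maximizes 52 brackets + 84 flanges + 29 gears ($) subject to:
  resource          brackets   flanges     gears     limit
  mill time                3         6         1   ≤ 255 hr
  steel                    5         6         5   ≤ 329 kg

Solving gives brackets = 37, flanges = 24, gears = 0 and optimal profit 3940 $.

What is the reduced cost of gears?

At the optimum: mill time uses 255 of 255 (binding); steel uses 329 of 329 (binding).
The binding rows give the dual system: 3·y_mill time + 5·y_steel = 52 and 6·y_mill time + 6·y_steel = 84.
Solving: y_mill time = 9, y_steel = 5.
Reduced cost of gears: c₃ − yᵀa₃ = 29 − (9·1 + 5·5) = 29 − 34 = -5.

-5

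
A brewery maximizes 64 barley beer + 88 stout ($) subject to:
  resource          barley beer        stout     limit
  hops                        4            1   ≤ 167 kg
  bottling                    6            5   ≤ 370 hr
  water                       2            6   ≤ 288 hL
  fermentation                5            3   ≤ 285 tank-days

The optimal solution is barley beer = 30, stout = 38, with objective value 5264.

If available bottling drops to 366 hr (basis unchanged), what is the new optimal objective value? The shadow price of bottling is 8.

5232

Δb = -4, so new z* = 5264 + (8)·(-4) = 5264 − 32 = 5232.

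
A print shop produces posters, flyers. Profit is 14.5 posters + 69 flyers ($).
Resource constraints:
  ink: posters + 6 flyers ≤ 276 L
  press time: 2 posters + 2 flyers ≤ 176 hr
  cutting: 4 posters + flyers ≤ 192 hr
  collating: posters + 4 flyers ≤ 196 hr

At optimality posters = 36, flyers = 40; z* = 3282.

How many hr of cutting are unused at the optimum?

8

cutting used = 4·36 + 1·40 = 184; slack = 192 − 184 = 8.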